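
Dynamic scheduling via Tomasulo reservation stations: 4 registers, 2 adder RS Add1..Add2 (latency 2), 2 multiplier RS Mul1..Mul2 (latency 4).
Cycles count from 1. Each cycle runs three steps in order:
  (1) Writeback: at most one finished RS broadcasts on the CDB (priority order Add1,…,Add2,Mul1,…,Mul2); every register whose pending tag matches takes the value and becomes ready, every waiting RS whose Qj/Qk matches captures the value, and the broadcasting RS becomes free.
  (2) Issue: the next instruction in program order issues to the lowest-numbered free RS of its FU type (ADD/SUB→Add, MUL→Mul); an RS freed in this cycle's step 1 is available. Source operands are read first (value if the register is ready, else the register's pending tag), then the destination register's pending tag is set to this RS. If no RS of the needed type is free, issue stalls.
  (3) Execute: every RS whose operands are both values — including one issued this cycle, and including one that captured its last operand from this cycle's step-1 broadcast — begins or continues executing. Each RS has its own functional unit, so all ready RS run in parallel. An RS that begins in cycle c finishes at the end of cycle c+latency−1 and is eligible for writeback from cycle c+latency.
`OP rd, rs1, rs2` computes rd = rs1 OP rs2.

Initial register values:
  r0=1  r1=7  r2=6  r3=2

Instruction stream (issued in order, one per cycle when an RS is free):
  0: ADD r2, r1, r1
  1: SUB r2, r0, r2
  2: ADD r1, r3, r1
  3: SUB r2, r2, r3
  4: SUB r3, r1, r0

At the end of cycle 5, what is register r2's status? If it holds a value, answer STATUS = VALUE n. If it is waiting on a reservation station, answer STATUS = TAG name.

cycle 1: issue ADD r2<-Add1 // r0:1,r1:7,r2:Add1,r3:2
cycle 2: issue SUB r2<-Add2 // r0:1,r1:7,r2:Add2,r3:2
cycle 3: CDB Add1=14; issue ADD r1<-Add1 // r0:1,r1:Add1,r2:Add2,r3:2
cycle 4: stall // r0:1,r1:Add1,r2:Add2,r3:2
cycle 5: CDB Add1=9; issue SUB r2<-Add1 // r0:1,r1:9,r2:Add1,r3:2

STATUS = TAG Add1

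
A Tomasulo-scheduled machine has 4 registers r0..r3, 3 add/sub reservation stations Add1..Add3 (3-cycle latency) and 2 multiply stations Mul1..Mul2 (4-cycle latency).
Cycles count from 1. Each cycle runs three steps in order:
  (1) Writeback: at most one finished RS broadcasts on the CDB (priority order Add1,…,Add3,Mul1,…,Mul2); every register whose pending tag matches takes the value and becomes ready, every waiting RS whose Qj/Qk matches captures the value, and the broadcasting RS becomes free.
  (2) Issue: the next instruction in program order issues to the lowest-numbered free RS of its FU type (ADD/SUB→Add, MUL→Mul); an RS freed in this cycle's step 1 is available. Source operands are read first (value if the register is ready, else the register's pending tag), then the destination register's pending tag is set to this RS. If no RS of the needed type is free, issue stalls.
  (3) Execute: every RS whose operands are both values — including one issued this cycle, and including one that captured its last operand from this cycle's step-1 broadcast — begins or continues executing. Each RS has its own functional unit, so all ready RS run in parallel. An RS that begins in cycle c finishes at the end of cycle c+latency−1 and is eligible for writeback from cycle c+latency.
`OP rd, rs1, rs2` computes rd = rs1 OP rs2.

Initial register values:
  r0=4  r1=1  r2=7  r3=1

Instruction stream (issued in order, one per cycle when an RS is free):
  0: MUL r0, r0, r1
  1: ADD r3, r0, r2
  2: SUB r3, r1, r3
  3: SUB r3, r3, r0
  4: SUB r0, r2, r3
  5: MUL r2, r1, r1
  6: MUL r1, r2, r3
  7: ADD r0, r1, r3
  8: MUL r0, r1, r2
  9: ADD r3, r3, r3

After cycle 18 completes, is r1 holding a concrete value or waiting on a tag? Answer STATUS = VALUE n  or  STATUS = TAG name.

STATUS = TAG Mul2

  c1: issue MUL r0<-Mul1  regs: r0:Mul1,r1:1,r2:7,r3:1
  c2: issue ADD r3<-Add1  regs: r0:Mul1,r1:1,r2:7,r3:Add1
  c3: issue SUB r3<-Add2  regs: r0:Mul1,r1:1,r2:7,r3:Add2
  c4: issue SUB r3<-Add3  regs: r0:Mul1,r1:1,r2:7,r3:Add3
  c5: CDB Mul1=4; stall  regs: r0:4,r1:1,r2:7,r3:Add3
  c6: stall  regs: r0:4,r1:1,r2:7,r3:Add3
  c7: stall  regs: r0:4,r1:1,r2:7,r3:Add3
  c8: CDB Add1=11; issue SUB r0<-Add1  regs: r0:Add1,r1:1,r2:7,r3:Add3
  c9: issue MUL r2<-Mul1  regs: r0:Add1,r1:1,r2:Mul1,r3:Add3
  c10: issue MUL r1<-Mul2  regs: r0:Add1,r1:Mul2,r2:Mul1,r3:Add3
  c11: CDB Add2=-10; issue ADD r0<-Add2  regs: r0:Add2,r1:Mul2,r2:Mul1,r3:Add3
  c12: stall  regs: r0:Add2,r1:Mul2,r2:Mul1,r3:Add3
  c13: CDB Mul1=1; issue MUL r0<-Mul1  regs: r0:Mul1,r1:Mul2,r2:1,r3:Add3
  c14: CDB Add3=-14; issue ADD r3<-Add3  regs: r0:Mul1,r1:Mul2,r2:1,r3:Add3
  c15: -  regs: r0:Mul1,r1:Mul2,r2:1,r3:Add3
  c16: -  regs: r0:Mul1,r1:Mul2,r2:1,r3:Add3
  c17: CDB Add1=21  regs: r0:Mul1,r1:Mul2,r2:1,r3:Add3
  c18: CDB Add3=-28  regs: r0:Mul1,r1:Mul2,r2:1,r3:-28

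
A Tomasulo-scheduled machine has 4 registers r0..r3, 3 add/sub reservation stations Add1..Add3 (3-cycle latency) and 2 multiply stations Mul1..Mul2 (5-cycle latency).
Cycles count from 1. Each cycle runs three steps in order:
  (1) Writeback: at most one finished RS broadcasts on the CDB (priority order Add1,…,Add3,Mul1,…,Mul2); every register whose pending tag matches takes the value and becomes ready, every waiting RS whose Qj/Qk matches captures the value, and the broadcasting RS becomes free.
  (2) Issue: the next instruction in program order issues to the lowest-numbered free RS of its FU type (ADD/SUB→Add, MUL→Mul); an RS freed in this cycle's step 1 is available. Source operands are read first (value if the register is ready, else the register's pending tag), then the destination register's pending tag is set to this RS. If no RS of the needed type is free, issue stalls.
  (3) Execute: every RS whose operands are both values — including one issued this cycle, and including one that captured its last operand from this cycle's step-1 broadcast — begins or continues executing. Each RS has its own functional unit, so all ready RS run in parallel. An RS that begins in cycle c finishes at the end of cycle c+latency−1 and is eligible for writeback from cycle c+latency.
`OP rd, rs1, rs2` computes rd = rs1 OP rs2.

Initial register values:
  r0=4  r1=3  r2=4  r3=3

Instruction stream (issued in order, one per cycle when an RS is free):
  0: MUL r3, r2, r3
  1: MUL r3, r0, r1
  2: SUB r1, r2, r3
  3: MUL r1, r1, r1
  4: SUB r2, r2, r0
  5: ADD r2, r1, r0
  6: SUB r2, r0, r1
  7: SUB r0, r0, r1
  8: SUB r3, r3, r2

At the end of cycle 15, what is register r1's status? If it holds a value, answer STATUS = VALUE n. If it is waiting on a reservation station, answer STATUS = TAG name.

cycle 1: issue MUL r3<-Mul1 // r0:4,r1:3,r2:4,r3:Mul1
cycle 2: issue MUL r3<-Mul2 // r0:4,r1:3,r2:4,r3:Mul2
cycle 3: issue SUB r1<-Add1 // r0:4,r1:Add1,r2:4,r3:Mul2
cycle 4: stall // r0:4,r1:Add1,r2:4,r3:Mul2
cycle 5: stall // r0:4,r1:Add1,r2:4,r3:Mul2
cycle 6: CDB Mul1=12; issue MUL r1<-Mul1 // r0:4,r1:Mul1,r2:4,r3:Mul2
cycle 7: CDB Mul2=12; issue SUB r2<-Add2 // r0:4,r1:Mul1,r2:Add2,r3:12
cycle 8: issue ADD r2<-Add3 // r0:4,r1:Mul1,r2:Add3,r3:12
cycle 9: stall // r0:4,r1:Mul1,r2:Add3,r3:12
cycle 10: CDB Add1=-8; issue SUB r2<-Add1 // r0:4,r1:Mul1,r2:Add1,r3:12
cycle 11: CDB Add2=0; issue SUB r0<-Add2 // r0:Add2,r1:Mul1,r2:Add1,r3:12
cycle 12: stall // r0:Add2,r1:Mul1,r2:Add1,r3:12
cycle 13: stall // r0:Add2,r1:Mul1,r2:Add1,r3:12
cycle 14: stall // r0:Add2,r1:Mul1,r2:Add1,r3:12
cycle 15: CDB Mul1=64; stall // r0:Add2,r1:64,r2:Add1,r3:12

STATUS = VALUE 64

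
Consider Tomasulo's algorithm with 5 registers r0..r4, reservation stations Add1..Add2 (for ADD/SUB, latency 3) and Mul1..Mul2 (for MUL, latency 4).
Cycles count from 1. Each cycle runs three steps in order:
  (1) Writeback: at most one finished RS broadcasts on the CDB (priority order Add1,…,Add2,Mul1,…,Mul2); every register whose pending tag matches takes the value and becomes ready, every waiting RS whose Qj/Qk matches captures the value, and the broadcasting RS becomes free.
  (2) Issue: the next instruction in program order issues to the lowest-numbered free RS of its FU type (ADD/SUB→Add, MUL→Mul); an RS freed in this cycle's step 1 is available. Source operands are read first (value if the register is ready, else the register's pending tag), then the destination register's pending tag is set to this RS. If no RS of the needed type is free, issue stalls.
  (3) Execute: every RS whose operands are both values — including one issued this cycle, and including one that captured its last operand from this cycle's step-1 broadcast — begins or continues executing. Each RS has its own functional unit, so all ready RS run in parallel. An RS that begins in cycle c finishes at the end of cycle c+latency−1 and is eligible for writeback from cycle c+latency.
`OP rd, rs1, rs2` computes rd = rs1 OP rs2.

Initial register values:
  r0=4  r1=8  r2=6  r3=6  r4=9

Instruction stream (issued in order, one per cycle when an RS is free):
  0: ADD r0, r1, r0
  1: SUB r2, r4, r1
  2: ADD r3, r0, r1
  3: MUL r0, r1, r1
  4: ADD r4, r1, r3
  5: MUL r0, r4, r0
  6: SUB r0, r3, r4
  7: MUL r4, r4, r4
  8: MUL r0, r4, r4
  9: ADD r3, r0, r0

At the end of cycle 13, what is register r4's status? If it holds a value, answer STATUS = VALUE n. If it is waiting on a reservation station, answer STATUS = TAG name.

STATUS = TAG Mul1

  c1: issue ADD r0<-Add1  regs: r0:Add1,r1:8,r2:6,r3:6,r4:9
  c2: issue SUB r2<-Add2  regs: r0:Add1,r1:8,r2:Add2,r3:6,r4:9
  c3: stall  regs: r0:Add1,r1:8,r2:Add2,r3:6,r4:9
  c4: CDB Add1=12; issue ADD r3<-Add1  regs: r0:12,r1:8,r2:Add2,r3:Add1,r4:9
  c5: CDB Add2=1; issue MUL r0<-Mul1  regs: r0:Mul1,r1:8,r2:1,r3:Add1,r4:9
  c6: issue ADD r4<-Add2  regs: r0:Mul1,r1:8,r2:1,r3:Add1,r4:Add2
  c7: CDB Add1=20; issue MUL r0<-Mul2  regs: r0:Mul2,r1:8,r2:1,r3:20,r4:Add2
  c8: issue SUB r0<-Add1  regs: r0:Add1,r1:8,r2:1,r3:20,r4:Add2
  c9: CDB Mul1=64; issue MUL r4<-Mul1  regs: r0:Add1,r1:8,r2:1,r3:20,r4:Mul1
  c10: CDB Add2=28; stall  regs: r0:Add1,r1:8,r2:1,r3:20,r4:Mul1
  c11: stall  regs: r0:Add1,r1:8,r2:1,r3:20,r4:Mul1
  c12: stall  regs: r0:Add1,r1:8,r2:1,r3:20,r4:Mul1
  c13: CDB Add1=-8; stall  regs: r0:-8,r1:8,r2:1,r3:20,r4:Mul1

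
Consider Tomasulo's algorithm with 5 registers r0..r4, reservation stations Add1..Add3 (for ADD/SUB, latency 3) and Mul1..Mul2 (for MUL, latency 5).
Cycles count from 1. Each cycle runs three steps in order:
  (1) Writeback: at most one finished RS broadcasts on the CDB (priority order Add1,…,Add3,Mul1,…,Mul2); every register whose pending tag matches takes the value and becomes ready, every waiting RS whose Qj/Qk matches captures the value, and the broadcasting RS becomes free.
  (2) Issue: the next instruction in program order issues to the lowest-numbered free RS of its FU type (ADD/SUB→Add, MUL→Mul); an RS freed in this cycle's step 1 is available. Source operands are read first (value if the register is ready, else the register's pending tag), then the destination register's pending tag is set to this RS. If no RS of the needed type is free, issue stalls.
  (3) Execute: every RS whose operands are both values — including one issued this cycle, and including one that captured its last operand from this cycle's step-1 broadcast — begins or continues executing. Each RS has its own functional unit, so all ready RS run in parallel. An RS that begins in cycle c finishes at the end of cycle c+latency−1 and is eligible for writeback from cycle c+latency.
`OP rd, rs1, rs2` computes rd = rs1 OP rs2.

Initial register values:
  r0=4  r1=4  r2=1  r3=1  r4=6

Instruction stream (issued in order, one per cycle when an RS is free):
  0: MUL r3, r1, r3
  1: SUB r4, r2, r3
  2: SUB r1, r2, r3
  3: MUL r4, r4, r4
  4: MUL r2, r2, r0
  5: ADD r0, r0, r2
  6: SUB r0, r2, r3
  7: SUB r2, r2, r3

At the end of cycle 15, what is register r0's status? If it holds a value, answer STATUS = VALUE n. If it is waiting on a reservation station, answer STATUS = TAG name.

STATUS = VALUE 0

cycle 1: issue MUL r3<-Mul1 // r0:4,r1:4,r2:1,r3:Mul1,r4:6
cycle 2: issue SUB r4<-Add1 // r0:4,r1:4,r2:1,r3:Mul1,r4:Add1
cycle 3: issue SUB r1<-Add2 // r0:4,r1:Add2,r2:1,r3:Mul1,r4:Add1
cycle 4: issue MUL r4<-Mul2 // r0:4,r1:Add2,r2:1,r3:Mul1,r4:Mul2
cycle 5: stall // r0:4,r1:Add2,r2:1,r3:Mul1,r4:Mul2
cycle 6: CDB Mul1=4; issue MUL r2<-Mul1 // r0:4,r1:Add2,r2:Mul1,r3:4,r4:Mul2
cycle 7: issue ADD r0<-Add3 // r0:Add3,r1:Add2,r2:Mul1,r3:4,r4:Mul2
cycle 8: stall // r0:Add3,r1:Add2,r2:Mul1,r3:4,r4:Mul2
cycle 9: CDB Add1=-3; issue SUB r0<-Add1 // r0:Add1,r1:Add2,r2:Mul1,r3:4,r4:Mul2
cycle 10: CDB Add2=-3; issue SUB r2<-Add2 // r0:Add1,r1:-3,r2:Add2,r3:4,r4:Mul2
cycle 11: CDB Mul1=4 // r0:Add1,r1:-3,r2:Add2,r3:4,r4:Mul2
cycle 12: - // r0:Add1,r1:-3,r2:Add2,r3:4,r4:Mul2
cycle 13: - // r0:Add1,r1:-3,r2:Add2,r3:4,r4:Mul2
cycle 14: CDB Add1=0 // r0:0,r1:-3,r2:Add2,r3:4,r4:Mul2
cycle 15: CDB Add2=0 // r0:0,r1:-3,r2:0,r3:4,r4:Mul2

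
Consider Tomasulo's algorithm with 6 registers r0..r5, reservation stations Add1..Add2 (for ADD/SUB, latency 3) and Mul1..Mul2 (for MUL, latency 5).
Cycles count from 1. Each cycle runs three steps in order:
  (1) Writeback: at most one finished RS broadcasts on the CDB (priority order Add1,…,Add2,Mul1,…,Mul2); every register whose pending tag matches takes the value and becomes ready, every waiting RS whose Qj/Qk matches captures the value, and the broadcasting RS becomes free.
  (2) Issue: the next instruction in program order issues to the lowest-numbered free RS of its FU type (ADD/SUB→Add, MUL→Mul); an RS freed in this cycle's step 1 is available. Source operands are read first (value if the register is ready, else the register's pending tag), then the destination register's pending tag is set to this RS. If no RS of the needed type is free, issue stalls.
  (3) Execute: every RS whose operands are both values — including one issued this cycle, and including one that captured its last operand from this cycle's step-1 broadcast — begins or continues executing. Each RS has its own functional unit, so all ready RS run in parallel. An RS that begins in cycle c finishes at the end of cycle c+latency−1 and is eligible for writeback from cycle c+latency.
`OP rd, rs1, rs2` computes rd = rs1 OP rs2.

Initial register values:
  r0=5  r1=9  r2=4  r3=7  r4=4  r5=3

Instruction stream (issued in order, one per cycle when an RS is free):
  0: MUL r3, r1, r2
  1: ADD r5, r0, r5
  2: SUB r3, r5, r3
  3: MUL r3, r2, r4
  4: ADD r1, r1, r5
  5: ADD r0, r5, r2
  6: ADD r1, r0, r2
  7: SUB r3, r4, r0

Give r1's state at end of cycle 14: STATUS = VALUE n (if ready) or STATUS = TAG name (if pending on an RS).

c1: issue MUL r3<-Mul1 | r0:5,r1:9,r2:4,r3:Mul1,r4:4,r5:3
c2: issue ADD r5<-Add1 | r0:5,r1:9,r2:4,r3:Mul1,r4:4,r5:Add1
c3: issue SUB r3<-Add2 | r0:5,r1:9,r2:4,r3:Add2,r4:4,r5:Add1
c4: issue MUL r3<-Mul2 | r0:5,r1:9,r2:4,r3:Mul2,r4:4,r5:Add1
c5: CDB Add1=8; issue ADD r1<-Add1 | r0:5,r1:Add1,r2:4,r3:Mul2,r4:4,r5:8
c6: CDB Mul1=36; stall | r0:5,r1:Add1,r2:4,r3:Mul2,r4:4,r5:8
c7: stall | r0:5,r1:Add1,r2:4,r3:Mul2,r4:4,r5:8
c8: CDB Add1=17; issue ADD r0<-Add1 | r0:Add1,r1:17,r2:4,r3:Mul2,r4:4,r5:8
c9: CDB Add2=-28; issue ADD r1<-Add2 | r0:Add1,r1:Add2,r2:4,r3:Mul2,r4:4,r5:8
c10: CDB Mul2=16; stall | r0:Add1,r1:Add2,r2:4,r3:16,r4:4,r5:8
c11: CDB Add1=12; issue SUB r3<-Add1 | r0:12,r1:Add2,r2:4,r3:Add1,r4:4,r5:8
c12: - | r0:12,r1:Add2,r2:4,r3:Add1,r4:4,r5:8
c13: - | r0:12,r1:Add2,r2:4,r3:Add1,r4:4,r5:8
c14: CDB Add1=-8 | r0:12,r1:Add2,r2:4,r3:-8,r4:4,r5:8

STATUS = TAG Add2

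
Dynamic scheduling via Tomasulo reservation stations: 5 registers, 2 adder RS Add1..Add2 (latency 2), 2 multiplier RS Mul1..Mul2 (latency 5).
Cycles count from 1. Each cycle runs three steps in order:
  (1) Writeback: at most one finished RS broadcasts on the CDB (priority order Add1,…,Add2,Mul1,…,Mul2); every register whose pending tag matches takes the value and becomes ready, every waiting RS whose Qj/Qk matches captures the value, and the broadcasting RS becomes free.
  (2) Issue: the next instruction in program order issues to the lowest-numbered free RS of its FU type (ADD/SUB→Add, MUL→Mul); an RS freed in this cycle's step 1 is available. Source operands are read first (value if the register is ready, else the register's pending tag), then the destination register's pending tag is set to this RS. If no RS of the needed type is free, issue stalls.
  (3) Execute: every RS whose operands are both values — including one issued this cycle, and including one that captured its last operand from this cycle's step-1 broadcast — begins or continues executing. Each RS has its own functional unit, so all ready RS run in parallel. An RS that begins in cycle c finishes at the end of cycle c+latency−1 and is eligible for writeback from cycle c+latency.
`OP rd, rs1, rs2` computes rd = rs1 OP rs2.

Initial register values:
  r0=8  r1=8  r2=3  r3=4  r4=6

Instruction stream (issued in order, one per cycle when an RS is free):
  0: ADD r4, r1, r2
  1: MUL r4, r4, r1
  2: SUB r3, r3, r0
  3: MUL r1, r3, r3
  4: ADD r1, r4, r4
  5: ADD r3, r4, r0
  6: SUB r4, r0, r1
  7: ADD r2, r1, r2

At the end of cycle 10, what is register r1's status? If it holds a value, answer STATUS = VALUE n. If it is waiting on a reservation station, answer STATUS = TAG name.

STATUS = VALUE 176

c1: issue ADD r4<-Add1 | r0:8,r1:8,r2:3,r3:4,r4:Add1
c2: issue MUL r4<-Mul1 | r0:8,r1:8,r2:3,r3:4,r4:Mul1
c3: CDB Add1=11; issue SUB r3<-Add1 | r0:8,r1:8,r2:3,r3:Add1,r4:Mul1
c4: issue MUL r1<-Mul2 | r0:8,r1:Mul2,r2:3,r3:Add1,r4:Mul1
c5: CDB Add1=-4; issue ADD r1<-Add1 | r0:8,r1:Add1,r2:3,r3:-4,r4:Mul1
c6: issue ADD r3<-Add2 | r0:8,r1:Add1,r2:3,r3:Add2,r4:Mul1
c7: stall | r0:8,r1:Add1,r2:3,r3:Add2,r4:Mul1
c8: CDB Mul1=88; stall | r0:8,r1:Add1,r2:3,r3:Add2,r4:88
c9: stall | r0:8,r1:Add1,r2:3,r3:Add2,r4:88
c10: CDB Add1=176; issue SUB r4<-Add1 | r0:8,r1:176,r2:3,r3:Add2,r4:Add1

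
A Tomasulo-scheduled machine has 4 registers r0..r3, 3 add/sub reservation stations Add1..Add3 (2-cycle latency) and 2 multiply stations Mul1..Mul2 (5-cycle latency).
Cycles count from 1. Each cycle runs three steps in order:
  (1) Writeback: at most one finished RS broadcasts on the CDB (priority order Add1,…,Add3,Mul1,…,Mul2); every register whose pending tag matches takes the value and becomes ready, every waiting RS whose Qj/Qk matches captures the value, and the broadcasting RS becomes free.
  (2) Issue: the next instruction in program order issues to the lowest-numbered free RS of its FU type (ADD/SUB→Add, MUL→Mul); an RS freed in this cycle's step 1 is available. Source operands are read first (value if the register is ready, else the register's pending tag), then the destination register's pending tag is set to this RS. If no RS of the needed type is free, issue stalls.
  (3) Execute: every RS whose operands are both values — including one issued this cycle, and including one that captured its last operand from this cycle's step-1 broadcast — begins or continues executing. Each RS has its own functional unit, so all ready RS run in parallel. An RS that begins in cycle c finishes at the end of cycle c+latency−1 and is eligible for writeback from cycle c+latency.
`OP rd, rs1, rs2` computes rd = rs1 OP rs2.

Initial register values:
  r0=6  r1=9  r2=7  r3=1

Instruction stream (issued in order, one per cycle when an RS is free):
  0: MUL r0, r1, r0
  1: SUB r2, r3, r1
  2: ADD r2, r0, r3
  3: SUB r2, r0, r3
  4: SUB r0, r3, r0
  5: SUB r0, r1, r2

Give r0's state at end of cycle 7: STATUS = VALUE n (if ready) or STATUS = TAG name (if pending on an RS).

STATUS = TAG Add3

c1: issue MUL r0<-Mul1 | r0:Mul1,r1:9,r2:7,r3:1
c2: issue SUB r2<-Add1 | r0:Mul1,r1:9,r2:Add1,r3:1
c3: issue ADD r2<-Add2 | r0:Mul1,r1:9,r2:Add2,r3:1
c4: CDB Add1=-8; issue SUB r2<-Add1 | r0:Mul1,r1:9,r2:Add1,r3:1
c5: issue SUB r0<-Add3 | r0:Add3,r1:9,r2:Add1,r3:1
c6: CDB Mul1=54; stall | r0:Add3,r1:9,r2:Add1,r3:1
c7: stall | r0:Add3,r1:9,r2:Add1,r3:1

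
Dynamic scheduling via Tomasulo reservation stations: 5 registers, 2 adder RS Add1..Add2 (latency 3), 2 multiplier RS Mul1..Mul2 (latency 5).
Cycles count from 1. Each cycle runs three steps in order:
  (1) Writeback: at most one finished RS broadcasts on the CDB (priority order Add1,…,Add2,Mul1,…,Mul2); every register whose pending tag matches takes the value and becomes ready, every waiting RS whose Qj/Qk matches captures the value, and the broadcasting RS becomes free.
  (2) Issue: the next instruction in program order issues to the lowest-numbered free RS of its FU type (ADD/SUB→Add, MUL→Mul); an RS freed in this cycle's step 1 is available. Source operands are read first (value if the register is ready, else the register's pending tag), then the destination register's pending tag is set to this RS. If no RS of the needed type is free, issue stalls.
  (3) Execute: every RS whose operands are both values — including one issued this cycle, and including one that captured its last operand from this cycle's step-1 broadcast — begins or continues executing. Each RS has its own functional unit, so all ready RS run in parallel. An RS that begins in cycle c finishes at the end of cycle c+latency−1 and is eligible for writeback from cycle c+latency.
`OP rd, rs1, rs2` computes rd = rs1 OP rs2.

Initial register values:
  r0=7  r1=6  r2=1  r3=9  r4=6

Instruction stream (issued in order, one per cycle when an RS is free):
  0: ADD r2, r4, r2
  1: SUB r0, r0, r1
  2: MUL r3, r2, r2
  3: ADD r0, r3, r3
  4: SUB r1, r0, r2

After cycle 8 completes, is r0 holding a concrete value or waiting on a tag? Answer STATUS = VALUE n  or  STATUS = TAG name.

STATUS = TAG Add1

c1: issue ADD r2<-Add1 | r0:7,r1:6,r2:Add1,r3:9,r4:6
c2: issue SUB r0<-Add2 | r0:Add2,r1:6,r2:Add1,r3:9,r4:6
c3: issue MUL r3<-Mul1 | r0:Add2,r1:6,r2:Add1,r3:Mul1,r4:6
c4: CDB Add1=7; issue ADD r0<-Add1 | r0:Add1,r1:6,r2:7,r3:Mul1,r4:6
c5: CDB Add2=1; issue SUB r1<-Add2 | r0:Add1,r1:Add2,r2:7,r3:Mul1,r4:6
c6: - | r0:Add1,r1:Add2,r2:7,r3:Mul1,r4:6
c7: - | r0:Add1,r1:Add2,r2:7,r3:Mul1,r4:6
c8: - | r0:Add1,r1:Add2,r2:7,r3:Mul1,r4:6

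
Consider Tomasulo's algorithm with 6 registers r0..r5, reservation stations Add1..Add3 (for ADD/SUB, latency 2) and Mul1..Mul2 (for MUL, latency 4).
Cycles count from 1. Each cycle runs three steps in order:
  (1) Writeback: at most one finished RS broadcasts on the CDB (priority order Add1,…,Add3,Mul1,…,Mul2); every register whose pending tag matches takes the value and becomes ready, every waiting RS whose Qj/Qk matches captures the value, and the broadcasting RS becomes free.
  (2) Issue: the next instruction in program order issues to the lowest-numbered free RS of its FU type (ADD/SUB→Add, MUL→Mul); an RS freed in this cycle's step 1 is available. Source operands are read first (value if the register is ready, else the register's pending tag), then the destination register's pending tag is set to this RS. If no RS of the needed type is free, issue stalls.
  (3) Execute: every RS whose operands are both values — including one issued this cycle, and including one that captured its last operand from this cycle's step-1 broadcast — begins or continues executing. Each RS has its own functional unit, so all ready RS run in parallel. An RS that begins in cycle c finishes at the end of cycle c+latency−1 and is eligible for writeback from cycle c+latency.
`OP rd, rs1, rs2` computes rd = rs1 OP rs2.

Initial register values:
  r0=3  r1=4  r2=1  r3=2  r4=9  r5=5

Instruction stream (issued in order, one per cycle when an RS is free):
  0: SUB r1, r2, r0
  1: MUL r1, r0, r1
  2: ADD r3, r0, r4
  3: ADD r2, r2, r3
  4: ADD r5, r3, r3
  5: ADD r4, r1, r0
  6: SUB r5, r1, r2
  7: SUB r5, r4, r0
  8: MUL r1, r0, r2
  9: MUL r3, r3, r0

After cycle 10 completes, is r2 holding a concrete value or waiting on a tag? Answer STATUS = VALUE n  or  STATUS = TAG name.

STATUS = VALUE 13

cycle 1: issue SUB r1<-Add1 // r0:3,r1:Add1,r2:1,r3:2,r4:9,r5:5
cycle 2: issue MUL r1<-Mul1 // r0:3,r1:Mul1,r2:1,r3:2,r4:9,r5:5
cycle 3: CDB Add1=-2; issue ADD r3<-Add1 // r0:3,r1:Mul1,r2:1,r3:Add1,r4:9,r5:5
cycle 4: issue ADD r2<-Add2 // r0:3,r1:Mul1,r2:Add2,r3:Add1,r4:9,r5:5
cycle 5: CDB Add1=12; issue ADD r5<-Add1 // r0:3,r1:Mul1,r2:Add2,r3:12,r4:9,r5:Add1
cycle 6: issue ADD r4<-Add3 // r0:3,r1:Mul1,r2:Add2,r3:12,r4:Add3,r5:Add1
cycle 7: CDB Add1=24; issue SUB r5<-Add1 // r0:3,r1:Mul1,r2:Add2,r3:12,r4:Add3,r5:Add1
cycle 8: CDB Add2=13; issue SUB r5<-Add2 // r0:3,r1:Mul1,r2:13,r3:12,r4:Add3,r5:Add2
cycle 9: CDB Mul1=-6; issue MUL r1<-Mul1 // r0:3,r1:Mul1,r2:13,r3:12,r4:Add3,r5:Add2
cycle 10: issue MUL r3<-Mul2 // r0:3,r1:Mul1,r2:13,r3:Mul2,r4:Add3,r5:Add2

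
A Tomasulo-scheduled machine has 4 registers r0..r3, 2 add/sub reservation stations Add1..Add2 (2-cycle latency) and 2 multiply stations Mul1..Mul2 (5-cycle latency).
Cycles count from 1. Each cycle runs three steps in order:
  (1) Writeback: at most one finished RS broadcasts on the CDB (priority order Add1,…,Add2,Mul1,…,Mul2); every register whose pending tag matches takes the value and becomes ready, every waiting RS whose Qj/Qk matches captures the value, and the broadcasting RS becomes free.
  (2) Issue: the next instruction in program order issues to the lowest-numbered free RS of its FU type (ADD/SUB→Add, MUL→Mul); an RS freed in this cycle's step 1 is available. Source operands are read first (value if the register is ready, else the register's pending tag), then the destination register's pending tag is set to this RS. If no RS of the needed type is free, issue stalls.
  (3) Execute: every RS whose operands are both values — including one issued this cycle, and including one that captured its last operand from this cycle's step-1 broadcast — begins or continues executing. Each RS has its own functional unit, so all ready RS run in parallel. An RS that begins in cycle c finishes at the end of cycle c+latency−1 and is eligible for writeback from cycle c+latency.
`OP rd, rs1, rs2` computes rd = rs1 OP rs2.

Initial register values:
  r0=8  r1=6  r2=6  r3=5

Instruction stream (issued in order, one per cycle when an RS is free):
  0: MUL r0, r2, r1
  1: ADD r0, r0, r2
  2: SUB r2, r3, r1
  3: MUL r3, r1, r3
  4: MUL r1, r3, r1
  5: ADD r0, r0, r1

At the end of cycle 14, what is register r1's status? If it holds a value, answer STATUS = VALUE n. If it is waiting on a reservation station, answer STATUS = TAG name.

c1: issue MUL r0<-Mul1 | r0:Mul1,r1:6,r2:6,r3:5
c2: issue ADD r0<-Add1 | r0:Add1,r1:6,r2:6,r3:5
c3: issue SUB r2<-Add2 | r0:Add1,r1:6,r2:Add2,r3:5
c4: issue MUL r3<-Mul2 | r0:Add1,r1:6,r2:Add2,r3:Mul2
c5: CDB Add2=-1; stall | r0:Add1,r1:6,r2:-1,r3:Mul2
c6: CDB Mul1=36; issue MUL r1<-Mul1 | r0:Add1,r1:Mul1,r2:-1,r3:Mul2
c7: issue ADD r0<-Add2 | r0:Add2,r1:Mul1,r2:-1,r3:Mul2
c8: CDB Add1=42 | r0:Add2,r1:Mul1,r2:-1,r3:Mul2
c9: CDB Mul2=30 | r0:Add2,r1:Mul1,r2:-1,r3:30
c10: - | r0:Add2,r1:Mul1,r2:-1,r3:30
c11: - | r0:Add2,r1:Mul1,r2:-1,r3:30
c12: - | r0:Add2,r1:Mul1,r2:-1,r3:30
c13: - | r0:Add2,r1:Mul1,r2:-1,r3:30
c14: CDB Mul1=180 | r0:Add2,r1:180,r2:-1,r3:30

STATUS = VALUE 180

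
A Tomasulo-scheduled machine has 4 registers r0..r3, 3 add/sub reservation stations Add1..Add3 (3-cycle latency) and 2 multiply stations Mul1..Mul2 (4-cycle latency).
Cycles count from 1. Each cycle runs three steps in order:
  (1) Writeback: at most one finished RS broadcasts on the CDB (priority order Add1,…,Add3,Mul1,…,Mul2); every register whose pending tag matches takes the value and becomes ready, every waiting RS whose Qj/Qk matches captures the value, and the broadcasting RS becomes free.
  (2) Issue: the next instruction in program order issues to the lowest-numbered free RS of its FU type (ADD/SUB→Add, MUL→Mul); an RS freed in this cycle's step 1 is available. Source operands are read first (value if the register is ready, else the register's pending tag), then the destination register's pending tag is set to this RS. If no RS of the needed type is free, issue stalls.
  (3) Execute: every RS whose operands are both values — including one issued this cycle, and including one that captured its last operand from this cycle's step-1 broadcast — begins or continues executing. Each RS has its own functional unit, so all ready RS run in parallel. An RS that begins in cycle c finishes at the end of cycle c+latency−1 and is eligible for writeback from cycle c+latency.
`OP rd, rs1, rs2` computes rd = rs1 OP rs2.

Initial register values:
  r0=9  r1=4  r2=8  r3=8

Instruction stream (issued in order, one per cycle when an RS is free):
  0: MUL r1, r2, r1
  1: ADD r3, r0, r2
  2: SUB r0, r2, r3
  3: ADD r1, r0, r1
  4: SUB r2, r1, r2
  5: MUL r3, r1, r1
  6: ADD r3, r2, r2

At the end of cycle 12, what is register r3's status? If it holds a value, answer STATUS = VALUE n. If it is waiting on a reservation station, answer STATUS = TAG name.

STATUS = TAG Add2

cycle 1: issue MUL r1<-Mul1 // r0:9,r1:Mul1,r2:8,r3:8
cycle 2: issue ADD r3<-Add1 // r0:9,r1:Mul1,r2:8,r3:Add1
cycle 3: issue SUB r0<-Add2 // r0:Add2,r1:Mul1,r2:8,r3:Add1
cycle 4: issue ADD r1<-Add3 // r0:Add2,r1:Add3,r2:8,r3:Add1
cycle 5: CDB Add1=17; issue SUB r2<-Add1 // r0:Add2,r1:Add3,r2:Add1,r3:17
cycle 6: CDB Mul1=32; issue MUL r3<-Mul1 // r0:Add2,r1:Add3,r2:Add1,r3:Mul1
cycle 7: stall // r0:Add2,r1:Add3,r2:Add1,r3:Mul1
cycle 8: CDB Add2=-9; issue ADD r3<-Add2 // r0:-9,r1:Add3,r2:Add1,r3:Add2
cycle 9: - // r0:-9,r1:Add3,r2:Add1,r3:Add2
cycle 10: - // r0:-9,r1:Add3,r2:Add1,r3:Add2
cycle 11: CDB Add3=23 // r0:-9,r1:23,r2:Add1,r3:Add2
cycle 12: - // r0:-9,r1:23,r2:Add1,r3:Add2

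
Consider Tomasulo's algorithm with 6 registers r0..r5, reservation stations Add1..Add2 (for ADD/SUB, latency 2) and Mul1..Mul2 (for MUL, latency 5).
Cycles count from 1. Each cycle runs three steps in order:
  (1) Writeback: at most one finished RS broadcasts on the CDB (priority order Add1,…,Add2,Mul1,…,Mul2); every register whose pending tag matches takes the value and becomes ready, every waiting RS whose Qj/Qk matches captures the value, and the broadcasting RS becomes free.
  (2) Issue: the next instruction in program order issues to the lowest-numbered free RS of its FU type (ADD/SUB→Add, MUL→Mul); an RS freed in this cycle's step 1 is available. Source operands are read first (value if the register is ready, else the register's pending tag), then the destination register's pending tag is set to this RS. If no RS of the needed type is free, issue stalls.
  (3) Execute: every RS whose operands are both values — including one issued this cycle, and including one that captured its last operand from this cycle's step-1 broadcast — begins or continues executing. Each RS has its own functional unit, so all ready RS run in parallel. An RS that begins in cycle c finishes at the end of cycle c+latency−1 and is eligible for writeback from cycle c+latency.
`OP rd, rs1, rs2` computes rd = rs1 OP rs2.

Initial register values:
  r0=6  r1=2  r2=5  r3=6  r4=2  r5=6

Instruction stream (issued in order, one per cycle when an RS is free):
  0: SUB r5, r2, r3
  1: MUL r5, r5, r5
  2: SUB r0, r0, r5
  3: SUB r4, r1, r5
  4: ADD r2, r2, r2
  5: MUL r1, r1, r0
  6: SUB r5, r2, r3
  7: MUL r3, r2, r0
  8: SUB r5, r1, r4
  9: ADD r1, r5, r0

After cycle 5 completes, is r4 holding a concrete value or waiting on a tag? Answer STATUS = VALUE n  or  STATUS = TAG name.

cycle 1: issue SUB r5<-Add1 // r0:6,r1:2,r2:5,r3:6,r4:2,r5:Add1
cycle 2: issue MUL r5<-Mul1 // r0:6,r1:2,r2:5,r3:6,r4:2,r5:Mul1
cycle 3: CDB Add1=-1; issue SUB r0<-Add1 // r0:Add1,r1:2,r2:5,r3:6,r4:2,r5:Mul1
cycle 4: issue SUB r4<-Add2 // r0:Add1,r1:2,r2:5,r3:6,r4:Add2,r5:Mul1
cycle 5: stall // r0:Add1,r1:2,r2:5,r3:6,r4:Add2,r5:Mul1

STATUS = TAG Add2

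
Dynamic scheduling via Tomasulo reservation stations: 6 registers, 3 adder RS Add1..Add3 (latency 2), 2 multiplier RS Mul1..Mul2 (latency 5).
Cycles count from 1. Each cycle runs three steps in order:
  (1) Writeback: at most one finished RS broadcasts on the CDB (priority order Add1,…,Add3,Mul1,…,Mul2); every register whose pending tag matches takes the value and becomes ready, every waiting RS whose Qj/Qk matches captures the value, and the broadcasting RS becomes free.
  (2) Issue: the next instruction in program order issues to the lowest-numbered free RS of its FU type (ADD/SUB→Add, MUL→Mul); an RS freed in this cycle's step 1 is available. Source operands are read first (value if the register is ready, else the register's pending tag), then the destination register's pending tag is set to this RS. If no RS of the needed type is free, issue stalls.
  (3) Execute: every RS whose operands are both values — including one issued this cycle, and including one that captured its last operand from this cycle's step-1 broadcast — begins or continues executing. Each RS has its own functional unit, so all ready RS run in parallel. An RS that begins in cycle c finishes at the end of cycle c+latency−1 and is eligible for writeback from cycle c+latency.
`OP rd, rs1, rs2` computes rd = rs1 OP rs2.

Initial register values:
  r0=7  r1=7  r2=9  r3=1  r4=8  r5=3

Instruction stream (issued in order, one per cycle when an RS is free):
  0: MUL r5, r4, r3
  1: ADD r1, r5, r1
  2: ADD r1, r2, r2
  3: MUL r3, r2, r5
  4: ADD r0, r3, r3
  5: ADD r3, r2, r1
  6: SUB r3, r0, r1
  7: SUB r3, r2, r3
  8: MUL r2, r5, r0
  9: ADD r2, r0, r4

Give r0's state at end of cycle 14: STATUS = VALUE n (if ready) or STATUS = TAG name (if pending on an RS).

STATUS = VALUE 144

c1: issue MUL r5<-Mul1 | r0:7,r1:7,r2:9,r3:1,r4:8,r5:Mul1
c2: issue ADD r1<-Add1 | r0:7,r1:Add1,r2:9,r3:1,r4:8,r5:Mul1
c3: issue ADD r1<-Add2 | r0:7,r1:Add2,r2:9,r3:1,r4:8,r5:Mul1
c4: issue MUL r3<-Mul2 | r0:7,r1:Add2,r2:9,r3:Mul2,r4:8,r5:Mul1
c5: CDB Add2=18; issue ADD r0<-Add2 | r0:Add2,r1:18,r2:9,r3:Mul2,r4:8,r5:Mul1
c6: CDB Mul1=8; issue ADD r3<-Add3 | r0:Add2,r1:18,r2:9,r3:Add3,r4:8,r5:8
c7: stall | r0:Add2,r1:18,r2:9,r3:Add3,r4:8,r5:8
c8: CDB Add1=15; issue SUB r3<-Add1 | r0:Add2,r1:18,r2:9,r3:Add1,r4:8,r5:8
c9: CDB Add3=27; issue SUB r3<-Add3 | r0:Add2,r1:18,r2:9,r3:Add3,r4:8,r5:8
c10: issue MUL r2<-Mul1 | r0:Add2,r1:18,r2:Mul1,r3:Add3,r4:8,r5:8
c11: CDB Mul2=72; stall | r0:Add2,r1:18,r2:Mul1,r3:Add3,r4:8,r5:8
c12: stall | r0:Add2,r1:18,r2:Mul1,r3:Add3,r4:8,r5:8
c13: CDB Add2=144; issue ADD r2<-Add2 | r0:144,r1:18,r2:Add2,r3:Add3,r4:8,r5:8
c14: - | r0:144,r1:18,r2:Add2,r3:Add3,r4:8,r5:8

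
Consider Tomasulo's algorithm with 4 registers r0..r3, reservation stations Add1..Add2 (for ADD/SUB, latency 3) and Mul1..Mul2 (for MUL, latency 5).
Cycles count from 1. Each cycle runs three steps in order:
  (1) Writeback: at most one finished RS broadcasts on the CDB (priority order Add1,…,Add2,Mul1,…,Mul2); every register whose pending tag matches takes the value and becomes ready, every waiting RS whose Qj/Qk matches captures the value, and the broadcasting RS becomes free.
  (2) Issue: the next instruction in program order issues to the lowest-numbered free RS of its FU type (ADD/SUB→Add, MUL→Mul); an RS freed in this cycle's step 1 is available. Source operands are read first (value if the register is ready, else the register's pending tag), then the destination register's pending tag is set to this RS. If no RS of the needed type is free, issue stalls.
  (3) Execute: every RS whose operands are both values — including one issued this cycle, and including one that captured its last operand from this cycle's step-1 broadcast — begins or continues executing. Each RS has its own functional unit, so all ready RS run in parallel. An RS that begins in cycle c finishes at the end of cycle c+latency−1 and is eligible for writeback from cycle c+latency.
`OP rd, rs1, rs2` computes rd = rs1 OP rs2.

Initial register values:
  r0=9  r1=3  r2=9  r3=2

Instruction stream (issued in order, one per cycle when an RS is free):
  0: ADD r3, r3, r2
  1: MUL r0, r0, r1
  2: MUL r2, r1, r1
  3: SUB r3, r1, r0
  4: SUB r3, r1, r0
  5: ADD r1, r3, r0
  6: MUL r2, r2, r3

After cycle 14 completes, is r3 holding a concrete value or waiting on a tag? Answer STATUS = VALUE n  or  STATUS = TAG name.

STATUS = VALUE -24

cycle 1: issue ADD r3<-Add1 // r0:9,r1:3,r2:9,r3:Add1
cycle 2: issue MUL r0<-Mul1 // r0:Mul1,r1:3,r2:9,r3:Add1
cycle 3: issue MUL r2<-Mul2 // r0:Mul1,r1:3,r2:Mul2,r3:Add1
cycle 4: CDB Add1=11; issue SUB r3<-Add1 // r0:Mul1,r1:3,r2:Mul2,r3:Add1
cycle 5: issue SUB r3<-Add2 // r0:Mul1,r1:3,r2:Mul2,r3:Add2
cycle 6: stall // r0:Mul1,r1:3,r2:Mul2,r3:Add2
cycle 7: CDB Mul1=27; stall // r0:27,r1:3,r2:Mul2,r3:Add2
cycle 8: CDB Mul2=9; stall // r0:27,r1:3,r2:9,r3:Add2
cycle 9: stall // r0:27,r1:3,r2:9,r3:Add2
cycle 10: CDB Add1=-24; issue ADD r1<-Add1 // r0:27,r1:Add1,r2:9,r3:Add2
cycle 11: CDB Add2=-24; issue MUL r2<-Mul1 // r0:27,r1:Add1,r2:Mul1,r3:-24
cycle 12: - // r0:27,r1:Add1,r2:Mul1,r3:-24
cycle 13: - // r0:27,r1:Add1,r2:Mul1,r3:-24
cycle 14: CDB Add1=3 // r0:27,r1:3,r2:Mul1,r3:-24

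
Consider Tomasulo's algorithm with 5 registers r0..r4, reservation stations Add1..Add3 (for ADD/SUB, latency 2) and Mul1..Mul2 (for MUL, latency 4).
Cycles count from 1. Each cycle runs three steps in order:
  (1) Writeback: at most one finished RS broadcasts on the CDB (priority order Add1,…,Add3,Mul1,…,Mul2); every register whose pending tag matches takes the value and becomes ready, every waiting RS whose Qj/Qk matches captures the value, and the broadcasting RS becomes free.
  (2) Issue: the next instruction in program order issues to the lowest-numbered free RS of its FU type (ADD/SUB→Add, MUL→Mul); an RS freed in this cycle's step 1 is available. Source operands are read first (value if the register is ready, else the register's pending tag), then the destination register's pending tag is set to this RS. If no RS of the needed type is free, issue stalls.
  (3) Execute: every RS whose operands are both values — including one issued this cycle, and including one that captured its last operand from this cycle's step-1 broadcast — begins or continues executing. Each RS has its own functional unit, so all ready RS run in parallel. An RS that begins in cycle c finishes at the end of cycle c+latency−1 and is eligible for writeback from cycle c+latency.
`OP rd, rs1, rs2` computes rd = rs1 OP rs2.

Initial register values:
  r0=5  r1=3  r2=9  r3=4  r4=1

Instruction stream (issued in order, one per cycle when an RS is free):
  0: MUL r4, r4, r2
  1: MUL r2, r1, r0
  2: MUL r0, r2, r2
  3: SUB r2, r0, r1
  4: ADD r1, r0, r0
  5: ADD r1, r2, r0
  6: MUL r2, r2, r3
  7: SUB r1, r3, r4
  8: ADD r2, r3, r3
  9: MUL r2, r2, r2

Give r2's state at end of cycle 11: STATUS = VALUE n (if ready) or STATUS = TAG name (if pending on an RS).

STATUS = TAG Mul2

  c1: issue MUL r4<-Mul1  regs: r0:5,r1:3,r2:9,r3:4,r4:Mul1
  c2: issue MUL r2<-Mul2  regs: r0:5,r1:3,r2:Mul2,r3:4,r4:Mul1
  c3: stall  regs: r0:5,r1:3,r2:Mul2,r3:4,r4:Mul1
  c4: stall  regs: r0:5,r1:3,r2:Mul2,r3:4,r4:Mul1
  c5: CDB Mul1=9; issue MUL r0<-Mul1  regs: r0:Mul1,r1:3,r2:Mul2,r3:4,r4:9
  c6: CDB Mul2=15; issue SUB r2<-Add1  regs: r0:Mul1,r1:3,r2:Add1,r3:4,r4:9
  c7: issue ADD r1<-Add2  regs: r0:Mul1,r1:Add2,r2:Add1,r3:4,r4:9
  c8: issue ADD r1<-Add3  regs: r0:Mul1,r1:Add3,r2:Add1,r3:4,r4:9
  c9: issue MUL r2<-Mul2  regs: r0:Mul1,r1:Add3,r2:Mul2,r3:4,r4:9
  c10: CDB Mul1=225; stall  regs: r0:225,r1:Add3,r2:Mul2,r3:4,r4:9
  c11: stall  regs: r0:225,r1:Add3,r2:Mul2,r3:4,r4:9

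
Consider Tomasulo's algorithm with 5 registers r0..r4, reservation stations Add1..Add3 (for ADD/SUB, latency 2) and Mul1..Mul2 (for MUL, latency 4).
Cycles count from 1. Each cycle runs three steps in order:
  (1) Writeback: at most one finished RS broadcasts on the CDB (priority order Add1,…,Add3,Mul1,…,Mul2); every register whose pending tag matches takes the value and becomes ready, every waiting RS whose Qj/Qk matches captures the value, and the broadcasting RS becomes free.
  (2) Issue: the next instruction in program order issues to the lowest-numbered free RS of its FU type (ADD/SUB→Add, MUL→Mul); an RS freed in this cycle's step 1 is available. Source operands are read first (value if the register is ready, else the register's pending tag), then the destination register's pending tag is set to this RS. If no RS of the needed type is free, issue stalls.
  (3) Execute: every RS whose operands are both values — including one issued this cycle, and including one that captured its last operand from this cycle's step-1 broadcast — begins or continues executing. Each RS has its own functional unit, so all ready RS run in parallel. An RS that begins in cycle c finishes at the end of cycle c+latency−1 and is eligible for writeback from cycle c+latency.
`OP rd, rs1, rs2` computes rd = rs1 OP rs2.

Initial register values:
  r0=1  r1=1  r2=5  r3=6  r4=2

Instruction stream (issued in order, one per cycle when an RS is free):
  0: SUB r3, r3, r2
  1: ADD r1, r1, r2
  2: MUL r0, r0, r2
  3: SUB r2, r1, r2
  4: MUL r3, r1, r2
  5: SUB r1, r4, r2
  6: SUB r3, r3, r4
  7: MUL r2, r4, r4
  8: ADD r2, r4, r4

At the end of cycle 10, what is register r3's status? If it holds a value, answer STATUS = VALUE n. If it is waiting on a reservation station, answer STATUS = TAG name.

cycle 1: issue SUB r3<-Add1 // r0:1,r1:1,r2:5,r3:Add1,r4:2
cycle 2: issue ADD r1<-Add2 // r0:1,r1:Add2,r2:5,r3:Add1,r4:2
cycle 3: CDB Add1=1; issue MUL r0<-Mul1 // r0:Mul1,r1:Add2,r2:5,r3:1,r4:2
cycle 4: CDB Add2=6; issue SUB r2<-Add1 // r0:Mul1,r1:6,r2:Add1,r3:1,r4:2
cycle 5: issue MUL r3<-Mul2 // r0:Mul1,r1:6,r2:Add1,r3:Mul2,r4:2
cycle 6: CDB Add1=1; issue SUB r1<-Add1 // r0:Mul1,r1:Add1,r2:1,r3:Mul2,r4:2
cycle 7: CDB Mul1=5; issue SUB r3<-Add2 // r0:5,r1:Add1,r2:1,r3:Add2,r4:2
cycle 8: CDB Add1=1; issue MUL r2<-Mul1 // r0:5,r1:1,r2:Mul1,r3:Add2,r4:2
cycle 9: issue ADD r2<-Add1 // r0:5,r1:1,r2:Add1,r3:Add2,r4:2
cycle 10: CDB Mul2=6 // r0:5,r1:1,r2:Add1,r3:Add2,r4:2

STATUS = TAG Add2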